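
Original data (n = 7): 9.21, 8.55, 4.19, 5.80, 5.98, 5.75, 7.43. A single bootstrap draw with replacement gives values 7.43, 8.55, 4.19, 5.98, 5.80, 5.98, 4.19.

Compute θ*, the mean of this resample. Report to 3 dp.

Mean = (7.43 + 8.55 + 4.19 + 5.98 + 5.80 + 5.98 + 4.19) / 7 = 42.120 / 7 = 6.017

θ* = 6.017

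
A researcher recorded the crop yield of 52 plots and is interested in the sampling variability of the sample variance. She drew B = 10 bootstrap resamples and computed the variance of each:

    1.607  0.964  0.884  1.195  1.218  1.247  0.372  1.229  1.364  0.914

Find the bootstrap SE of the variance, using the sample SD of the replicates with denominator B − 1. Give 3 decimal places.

SE* = 0.336

Bootstrap SE is the standard deviation of the 10 replicate variances.
Mean of replicates: (1.607 + 0.964 + 0.884 + 1.195 + 1.218 + 1.247 + 0.372 + 1.229 + 1.364 + 0.914) / 10 = 10.9940 / 10 = 1.0994
Sum of squared deviations: (+0.5076)² + (−0.1354)² + (−0.2154)² + (+0.0956)² + (+0.1186)² + (+0.1476)² + (−0.7274)² + (+0.1296)² + (+0.2646)² + (−0.1854)² = 1.0177
Variance = 1.0177 / 9 = 0.1131
SE* = √0.1131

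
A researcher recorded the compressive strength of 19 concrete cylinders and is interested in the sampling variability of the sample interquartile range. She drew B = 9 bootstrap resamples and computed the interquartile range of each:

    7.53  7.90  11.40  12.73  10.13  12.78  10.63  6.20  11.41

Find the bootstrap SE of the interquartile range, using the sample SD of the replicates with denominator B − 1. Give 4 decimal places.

SE* = 2.3569

Bootstrap SE is the standard deviation of the 9 replicate interquartile ranges.
Mean of replicates: (7.53 + 7.90 + 11.40 + 12.73 + 10.13 + 12.78 + 10.63 + 6.20 + 11.41) / 9 = 90.71000 / 9 = 10.07889
Sum of squared deviations: (−2.54889)² + (−2.17889)² + (+1.32111)² + (+2.65111)² + (+0.05111)² + (+2.70111)² + (+0.55111)² + (−3.87889)² + (+1.33111)² = 44.43809
Variance = 44.43809 / 8 = 5.55476
SE* = √5.55476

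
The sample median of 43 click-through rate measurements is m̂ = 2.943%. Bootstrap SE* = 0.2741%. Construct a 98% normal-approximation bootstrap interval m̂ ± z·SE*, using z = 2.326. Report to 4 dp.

(2.3054, 3.5806)

Margin = 2.326 × 0.2741 = 0.63756
Interval: 2.943 ± 0.63756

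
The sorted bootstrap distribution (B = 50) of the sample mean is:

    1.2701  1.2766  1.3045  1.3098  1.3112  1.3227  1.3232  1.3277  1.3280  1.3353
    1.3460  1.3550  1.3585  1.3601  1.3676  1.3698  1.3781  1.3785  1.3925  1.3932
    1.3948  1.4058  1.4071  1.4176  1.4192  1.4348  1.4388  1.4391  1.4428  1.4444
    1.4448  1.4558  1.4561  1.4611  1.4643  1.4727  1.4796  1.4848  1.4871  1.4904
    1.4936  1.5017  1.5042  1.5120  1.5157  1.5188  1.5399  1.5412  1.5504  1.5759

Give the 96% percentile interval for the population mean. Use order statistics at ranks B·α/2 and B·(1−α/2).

α = 0.04; lower rank = 50 × 0.020 = 1; upper rank = 50 × 0.980 = 49.
The 1st smallest replicate is 1.2701; the 49th is 1.5504.

(1.2701, 1.5504)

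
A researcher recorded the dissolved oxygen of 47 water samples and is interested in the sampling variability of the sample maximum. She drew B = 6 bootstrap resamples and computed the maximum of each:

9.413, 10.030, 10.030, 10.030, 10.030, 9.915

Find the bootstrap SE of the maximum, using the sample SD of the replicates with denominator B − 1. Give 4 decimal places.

Bootstrap SE is the standard deviation of the 6 replicate maximums.
Mean of replicates: (9.413 + 10.030 + 10.030 + 10.030 + 10.030 + 9.915) / 6 = 59.44800 / 6 = 9.90800
Sum of squared deviations: (−0.49500)² + (+0.12200)² + (+0.12200)² + (+0.12200)² + (+0.12200)² + (+0.00700)² = 0.30461
Variance = 0.30461 / 5 = 0.06092
SE* = √0.06092

SE* = 0.2468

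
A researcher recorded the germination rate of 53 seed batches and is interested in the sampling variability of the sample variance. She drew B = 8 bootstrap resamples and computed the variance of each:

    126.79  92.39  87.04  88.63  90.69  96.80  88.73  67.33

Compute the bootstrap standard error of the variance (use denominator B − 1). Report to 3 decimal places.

Bootstrap SE is the standard deviation of the 8 replicate variances.
Mean of replicates: (126.79 + 92.39 + 87.04 + 88.63 + 90.69 + 96.80 + 88.73 + 67.33) / 8 = 738.4000 / 8 = 92.3000
Sum of squared deviations: (+34.4900)² + (+0.0900)² + (−5.2600)² + (−3.6700)² + (−1.6100)² + (+4.5000)² + (−3.5700)² + (−24.9700)² = 1889.7926
Variance = 1889.7926 / 7 = 269.9704
SE* = √269.9704

SE* = 16.431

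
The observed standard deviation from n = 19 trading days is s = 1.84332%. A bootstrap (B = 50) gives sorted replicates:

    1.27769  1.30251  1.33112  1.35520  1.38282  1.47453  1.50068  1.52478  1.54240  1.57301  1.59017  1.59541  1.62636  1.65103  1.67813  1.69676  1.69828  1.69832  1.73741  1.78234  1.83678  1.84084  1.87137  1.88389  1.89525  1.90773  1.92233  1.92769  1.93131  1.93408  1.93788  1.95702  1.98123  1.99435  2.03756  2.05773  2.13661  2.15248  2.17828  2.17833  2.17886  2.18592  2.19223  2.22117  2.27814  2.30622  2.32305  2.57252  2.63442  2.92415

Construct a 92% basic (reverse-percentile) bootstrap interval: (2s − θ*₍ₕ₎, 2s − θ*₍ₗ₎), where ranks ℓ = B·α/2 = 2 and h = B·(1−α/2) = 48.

Percentile endpoints at ranks 2 and 48: θ*₍2₎ = 1.30251, θ*₍48₎ = 2.57252.
Basic interval reflects these around s:
  lower = 2 × 1.84332 − 2.57252 = 1.11412
  upper = 2 × 1.84332 − 1.30251 = 2.38413

(1.11412, 2.38413)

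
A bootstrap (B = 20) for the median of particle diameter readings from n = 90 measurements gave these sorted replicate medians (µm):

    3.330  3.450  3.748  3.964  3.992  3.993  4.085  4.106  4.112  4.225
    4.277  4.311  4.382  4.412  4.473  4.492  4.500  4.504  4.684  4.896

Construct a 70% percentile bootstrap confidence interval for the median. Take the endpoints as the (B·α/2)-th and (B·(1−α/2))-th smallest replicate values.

α = 0.30; lower rank = 20 × 0.150 = 3; upper rank = 20 × 0.850 = 17.
The 3rd smallest replicate is 3.748; the 17th is 4.500.

(3.748, 4.500)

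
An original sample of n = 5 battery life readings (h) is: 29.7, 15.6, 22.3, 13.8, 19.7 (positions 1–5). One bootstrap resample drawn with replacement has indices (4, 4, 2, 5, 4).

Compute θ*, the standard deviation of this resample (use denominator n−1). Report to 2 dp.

θ* = 2.56

Resample values: 13.8, 13.8, 15.6, 19.7, 13.8.
Mean = 15.3400; sum of squared deviations = 26.1920
s² = 26.1920 / 4 = 6.5480
s = √6.5480 = 2.56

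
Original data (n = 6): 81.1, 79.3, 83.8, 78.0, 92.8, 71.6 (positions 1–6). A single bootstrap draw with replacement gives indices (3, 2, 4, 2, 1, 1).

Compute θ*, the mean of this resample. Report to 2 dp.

θ* = 80.43

Resample values: 83.8, 79.3, 78.0, 79.3, 81.1, 81.1.
Mean = (83.8 + 79.3 + 78.0 + 79.3 + 81.1 + 81.1) / 6 = 482.60 / 6 = 80.43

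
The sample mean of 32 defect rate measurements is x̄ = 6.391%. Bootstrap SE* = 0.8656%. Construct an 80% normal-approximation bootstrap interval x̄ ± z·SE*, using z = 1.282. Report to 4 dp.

Margin = 1.282 × 0.8656 = 1.10970
Interval: 6.391 ± 1.10970

(5.2813, 7.5007)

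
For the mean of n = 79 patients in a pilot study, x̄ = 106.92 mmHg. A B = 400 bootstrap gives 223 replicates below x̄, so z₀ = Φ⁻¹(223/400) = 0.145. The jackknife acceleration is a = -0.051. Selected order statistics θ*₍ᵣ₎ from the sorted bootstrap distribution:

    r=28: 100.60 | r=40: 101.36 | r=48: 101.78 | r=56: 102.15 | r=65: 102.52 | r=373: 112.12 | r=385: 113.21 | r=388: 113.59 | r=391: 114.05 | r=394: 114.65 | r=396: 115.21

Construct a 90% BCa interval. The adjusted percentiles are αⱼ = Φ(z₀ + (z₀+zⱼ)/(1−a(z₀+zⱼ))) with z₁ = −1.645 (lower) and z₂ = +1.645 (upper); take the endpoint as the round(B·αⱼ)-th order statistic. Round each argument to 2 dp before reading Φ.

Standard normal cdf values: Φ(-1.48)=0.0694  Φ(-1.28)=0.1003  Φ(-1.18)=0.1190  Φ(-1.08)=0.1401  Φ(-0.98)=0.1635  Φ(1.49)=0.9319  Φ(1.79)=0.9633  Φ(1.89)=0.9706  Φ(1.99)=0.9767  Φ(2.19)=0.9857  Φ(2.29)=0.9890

Lower: z₀ + z₁ = 0.145 + (-1.645) = -1.500; 1 − a(z₀+z₁) = 1 − (-0.051)(-1.500) = 0.9235; argument = 0.145 + (-1.500)/0.9235 = -1.4793 → -1.48.
α₁ = Φ(-1.48) = 0.0694; rank = round(400 × 0.0694) = 28; θ*₍28₎ = 100.60.
Upper: z₀ + z₂ = 1.790; 1 − a(z₀+z₂) = 1.0913; argument = 1.7853 → 1.79; α₂ = 0.9633; rank = 385; θ*₍385₎ = 113.21.

(100.60, 113.21)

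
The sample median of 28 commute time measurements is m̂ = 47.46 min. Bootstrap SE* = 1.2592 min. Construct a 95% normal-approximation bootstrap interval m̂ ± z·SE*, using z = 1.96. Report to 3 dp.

Margin = 1.96 × 1.2592 = 2.4680
Interval: 47.46 ± 2.4680

(44.992, 49.928)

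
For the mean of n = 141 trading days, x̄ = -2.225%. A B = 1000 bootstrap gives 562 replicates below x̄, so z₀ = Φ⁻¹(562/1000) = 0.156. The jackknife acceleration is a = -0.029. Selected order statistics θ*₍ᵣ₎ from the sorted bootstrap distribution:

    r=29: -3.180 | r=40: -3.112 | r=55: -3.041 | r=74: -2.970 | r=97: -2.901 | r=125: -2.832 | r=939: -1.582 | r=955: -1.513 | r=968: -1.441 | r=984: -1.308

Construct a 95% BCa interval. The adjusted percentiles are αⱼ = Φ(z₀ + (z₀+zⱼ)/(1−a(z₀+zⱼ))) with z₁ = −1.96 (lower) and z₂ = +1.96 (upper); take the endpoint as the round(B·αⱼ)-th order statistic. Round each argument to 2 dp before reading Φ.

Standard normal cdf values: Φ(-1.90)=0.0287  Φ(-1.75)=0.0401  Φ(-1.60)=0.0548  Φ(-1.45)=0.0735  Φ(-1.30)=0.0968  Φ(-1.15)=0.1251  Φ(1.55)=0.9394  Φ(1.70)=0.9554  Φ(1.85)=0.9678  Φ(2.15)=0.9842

(-3.112, -1.308)

Lower: z₀ + z₁ = 0.156 + (-1.960) = -1.804; 1 − a(z₀+z₁) = 1 − (-0.029)(-1.804) = 0.9477; argument = 0.156 + (-1.804)/0.9477 = -1.7476 → -1.75.
α₁ = Φ(-1.75) = 0.0401; rank = round(1000 × 0.0401) = 40; θ*₍40₎ = -3.112.
Upper: z₀ + z₂ = 2.116; 1 − a(z₀+z₂) = 1.0614; argument = 2.1497 → 2.15; α₂ = 0.9842; rank = 984; θ*₍984₎ = -1.308.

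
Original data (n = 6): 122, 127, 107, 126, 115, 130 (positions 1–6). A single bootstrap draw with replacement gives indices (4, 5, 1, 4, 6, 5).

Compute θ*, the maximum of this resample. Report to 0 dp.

θ* = 130

Resample values: 126, 115, 122, 126, 130, 115.
Maximum = 130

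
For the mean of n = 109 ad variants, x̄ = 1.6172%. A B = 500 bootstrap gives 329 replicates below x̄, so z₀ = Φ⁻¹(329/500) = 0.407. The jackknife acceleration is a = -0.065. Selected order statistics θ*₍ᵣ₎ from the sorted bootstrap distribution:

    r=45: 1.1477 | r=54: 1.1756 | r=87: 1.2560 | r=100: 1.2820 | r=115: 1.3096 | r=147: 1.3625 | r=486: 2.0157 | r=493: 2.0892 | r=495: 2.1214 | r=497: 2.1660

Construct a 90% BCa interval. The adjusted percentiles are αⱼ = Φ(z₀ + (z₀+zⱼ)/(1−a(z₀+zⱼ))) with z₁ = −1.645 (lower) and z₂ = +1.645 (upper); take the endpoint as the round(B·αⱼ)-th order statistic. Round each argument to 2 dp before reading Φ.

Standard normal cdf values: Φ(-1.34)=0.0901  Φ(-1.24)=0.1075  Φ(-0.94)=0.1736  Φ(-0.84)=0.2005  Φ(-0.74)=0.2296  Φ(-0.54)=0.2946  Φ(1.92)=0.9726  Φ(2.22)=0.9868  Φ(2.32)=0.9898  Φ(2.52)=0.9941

(1.2560, 2.0892)

Lower: z₀ + z₁ = 0.407 + (-1.645) = -1.238; 1 − a(z₀+z₁) = 1 − (-0.065)(-1.238) = 0.9195; argument = 0.407 + (-1.238)/0.9195 = -0.9393 → -0.94.
α₁ = Φ(-0.94) = 0.1736; rank = round(500 × 0.1736) = 87; θ*₍87₎ = 1.2560.
Upper: z₀ + z₂ = 2.052; 1 − a(z₀+z₂) = 1.1334; argument = 2.2175 → 2.22; α₂ = 0.9868; rank = 493; θ*₍493₎ = 2.0892.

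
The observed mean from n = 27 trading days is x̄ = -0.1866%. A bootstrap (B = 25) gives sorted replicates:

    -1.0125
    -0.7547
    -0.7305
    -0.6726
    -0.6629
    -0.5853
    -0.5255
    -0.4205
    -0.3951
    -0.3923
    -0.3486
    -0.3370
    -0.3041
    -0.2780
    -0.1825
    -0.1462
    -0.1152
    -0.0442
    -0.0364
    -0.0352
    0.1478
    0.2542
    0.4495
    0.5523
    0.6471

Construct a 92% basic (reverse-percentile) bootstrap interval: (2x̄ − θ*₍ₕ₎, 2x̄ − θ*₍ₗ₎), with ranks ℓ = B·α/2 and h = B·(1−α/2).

Percentile endpoints at ranks 1 and 24: θ*₍1₎ = -1.0125, θ*₍24₎ = 0.5523.
Basic interval reflects these around x̄:
  lower = 2 × -0.1866 − 0.5523 = -0.9255
  upper = 2 × -0.1866 − -1.0125 = 0.6393

(-0.9255, 0.6393)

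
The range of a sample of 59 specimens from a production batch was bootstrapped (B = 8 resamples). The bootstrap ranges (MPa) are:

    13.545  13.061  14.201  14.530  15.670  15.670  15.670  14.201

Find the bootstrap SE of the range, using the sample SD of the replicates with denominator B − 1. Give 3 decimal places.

Bootstrap SE is the standard deviation of the 8 replicate ranges.
Mean of replicates: (13.545 + 13.061 + 14.201 + 14.530 + 15.670 + 15.670 + 15.670 + 14.201) / 8 = 116.5480 / 8 = 14.5685
Sum of squared deviations: (−1.0235)² + (−1.5075)² + (−0.3675)² + (−0.0385)² + (+1.1015)² + (+1.1015)² + (+1.1015)² + (−0.3675)² = 7.2316
Variance = 7.2316 / 7 = 1.0331
SE* = √1.0331

SE* = 1.016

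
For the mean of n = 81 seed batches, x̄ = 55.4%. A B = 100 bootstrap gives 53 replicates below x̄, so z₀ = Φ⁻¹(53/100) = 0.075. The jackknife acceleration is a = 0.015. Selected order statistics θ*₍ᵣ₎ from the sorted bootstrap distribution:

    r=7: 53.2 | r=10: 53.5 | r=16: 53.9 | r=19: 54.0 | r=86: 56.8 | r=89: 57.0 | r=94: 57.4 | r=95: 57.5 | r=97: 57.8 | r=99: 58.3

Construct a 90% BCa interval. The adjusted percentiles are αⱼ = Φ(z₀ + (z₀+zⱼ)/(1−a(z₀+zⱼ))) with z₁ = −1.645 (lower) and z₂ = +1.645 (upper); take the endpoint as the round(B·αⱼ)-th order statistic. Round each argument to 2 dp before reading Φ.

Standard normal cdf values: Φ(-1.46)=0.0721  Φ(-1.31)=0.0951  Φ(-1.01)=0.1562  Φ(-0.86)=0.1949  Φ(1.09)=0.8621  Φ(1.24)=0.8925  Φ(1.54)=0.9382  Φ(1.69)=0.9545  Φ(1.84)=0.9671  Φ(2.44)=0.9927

(53.2, 57.8)

Lower: z₀ + z₁ = 0.075 + (-1.645) = -1.570; 1 − a(z₀+z₁) = 1 − (0.015)(-1.570) = 1.0235; argument = 0.075 + (-1.570)/1.0235 = -1.4589 → -1.46.
α₁ = Φ(-1.46) = 0.0721; rank = round(100 × 0.0721) = 7; θ*₍7₎ = 53.2.
Upper: z₀ + z₂ = 1.720; 1 − a(z₀+z₂) = 0.9742; argument = 1.8406 → 1.84; α₂ = 0.9671; rank = 97; θ*₍97₎ = 57.8.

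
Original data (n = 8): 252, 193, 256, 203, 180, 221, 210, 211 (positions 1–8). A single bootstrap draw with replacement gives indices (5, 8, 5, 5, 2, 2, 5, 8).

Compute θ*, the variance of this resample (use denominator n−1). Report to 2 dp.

Resample values: 180, 211, 180, 180, 193, 193, 180, 211.
Mean = 191.0000; sum of squared deviations = 1292.0000
s² = 1292.0000 / 7 = 184.5714

θ* = 184.57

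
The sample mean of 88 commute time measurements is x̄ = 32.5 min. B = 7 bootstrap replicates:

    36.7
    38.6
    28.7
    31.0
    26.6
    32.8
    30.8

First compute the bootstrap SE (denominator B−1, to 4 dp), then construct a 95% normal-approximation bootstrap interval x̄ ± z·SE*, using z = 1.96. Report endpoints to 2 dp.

(24.16, 40.84)

Mean of replicates = 32.1714; sum of squared deviations = 108.5743; SE* = √(108.5743/6) = 4.2539
Margin = 1.96 × 4.2539 = 8.338
Interval: 32.5 ± 8.338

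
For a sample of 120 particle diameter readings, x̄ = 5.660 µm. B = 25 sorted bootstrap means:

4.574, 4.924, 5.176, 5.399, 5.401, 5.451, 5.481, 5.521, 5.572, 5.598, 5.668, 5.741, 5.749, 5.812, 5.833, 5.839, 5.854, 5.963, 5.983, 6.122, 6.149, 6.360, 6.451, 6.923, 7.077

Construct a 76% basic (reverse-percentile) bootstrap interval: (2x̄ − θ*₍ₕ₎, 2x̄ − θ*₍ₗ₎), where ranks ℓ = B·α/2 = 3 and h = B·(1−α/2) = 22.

(4.960, 6.144)

Percentile endpoints at ranks 3 and 22: θ*₍3₎ = 5.176, θ*₍22₎ = 6.360.
Basic interval reflects these around x̄:
  lower = 2 × 5.660 − 6.360 = 4.960
  upper = 2 × 5.660 − 5.176 = 6.144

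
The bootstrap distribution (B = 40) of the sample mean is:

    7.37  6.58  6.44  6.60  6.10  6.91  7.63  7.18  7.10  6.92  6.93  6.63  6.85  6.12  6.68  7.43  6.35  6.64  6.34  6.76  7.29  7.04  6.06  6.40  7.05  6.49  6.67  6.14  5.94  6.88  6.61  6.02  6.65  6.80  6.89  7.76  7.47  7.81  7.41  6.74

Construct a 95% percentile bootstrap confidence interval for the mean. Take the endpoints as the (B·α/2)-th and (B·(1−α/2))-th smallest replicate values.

(5.94, 7.76)

Sorted replicates: 5.94, 6.02, 6.06, 6.10, 6.12, 6.14, 6.34, 6.35, 6.40, 6.44, 6.49, 6.58, 6.60, 6.61, 6.63, 6.64, 6.65, 6.67, 6.68, 6.74, 6.76, 6.80, 6.85, 6.88, 6.89, 6.91, 6.92, 6.93, 7.04, 7.05, 7.10, 7.18, 7.29, 7.37, 7.41, 7.43, 7.47, 7.63, 7.76, 7.81
α = 0.05; lower rank = 40 × 0.025 = 1; upper rank = 40 × 0.975 = 39.
The 1st smallest replicate is 5.94; the 39th is 7.76.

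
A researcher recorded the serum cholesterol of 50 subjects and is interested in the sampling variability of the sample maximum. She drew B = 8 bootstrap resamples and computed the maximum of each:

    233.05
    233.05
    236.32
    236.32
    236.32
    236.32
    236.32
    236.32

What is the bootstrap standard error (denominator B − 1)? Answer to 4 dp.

Bootstrap SE is the standard deviation of the 8 replicate maximums.
Mean of replicates: (233.05 + 233.05 + 236.32 + 236.32 + 236.32 + 236.32 + 236.32 + 236.32) / 8 = 1884.02000 / 8 = 235.50250
Sum of squared deviations: (−2.45250)² + (−2.45250)² + (+0.81750)² + (+0.81750)² + (+0.81750)² + (+0.81750)² + (+0.81750)² + (+0.81750)² = 16.03935
Variance = 16.03935 / 7 = 2.29134
SE* = √2.29134

SE* = 1.5137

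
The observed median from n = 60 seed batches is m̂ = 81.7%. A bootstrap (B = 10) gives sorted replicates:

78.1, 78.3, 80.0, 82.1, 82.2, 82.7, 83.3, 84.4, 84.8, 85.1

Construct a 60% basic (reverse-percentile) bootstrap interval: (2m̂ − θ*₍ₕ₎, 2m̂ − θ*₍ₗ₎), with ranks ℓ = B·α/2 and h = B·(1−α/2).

(79.0, 85.1)

Percentile endpoints at ranks 2 and 8: θ*₍2₎ = 78.3, θ*₍8₎ = 84.4.
Basic interval reflects these around m̂:
  lower = 2 × 81.7 − 84.4 = 79.0
  upper = 2 × 81.7 − 78.3 = 85.1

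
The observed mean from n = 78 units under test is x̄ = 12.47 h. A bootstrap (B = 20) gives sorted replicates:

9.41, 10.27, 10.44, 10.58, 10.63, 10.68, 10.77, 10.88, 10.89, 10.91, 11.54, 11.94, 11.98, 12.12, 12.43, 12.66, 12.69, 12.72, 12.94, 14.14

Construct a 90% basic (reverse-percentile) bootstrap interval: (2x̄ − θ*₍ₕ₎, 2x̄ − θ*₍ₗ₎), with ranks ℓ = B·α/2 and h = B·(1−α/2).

(12.00, 15.53)

Percentile endpoints at ranks 1 and 19: θ*₍1₎ = 9.41, θ*₍19₎ = 12.94.
Basic interval reflects these around x̄:
  lower = 2 × 12.47 − 12.94 = 12.00
  upper = 2 × 12.47 − 9.41 = 15.53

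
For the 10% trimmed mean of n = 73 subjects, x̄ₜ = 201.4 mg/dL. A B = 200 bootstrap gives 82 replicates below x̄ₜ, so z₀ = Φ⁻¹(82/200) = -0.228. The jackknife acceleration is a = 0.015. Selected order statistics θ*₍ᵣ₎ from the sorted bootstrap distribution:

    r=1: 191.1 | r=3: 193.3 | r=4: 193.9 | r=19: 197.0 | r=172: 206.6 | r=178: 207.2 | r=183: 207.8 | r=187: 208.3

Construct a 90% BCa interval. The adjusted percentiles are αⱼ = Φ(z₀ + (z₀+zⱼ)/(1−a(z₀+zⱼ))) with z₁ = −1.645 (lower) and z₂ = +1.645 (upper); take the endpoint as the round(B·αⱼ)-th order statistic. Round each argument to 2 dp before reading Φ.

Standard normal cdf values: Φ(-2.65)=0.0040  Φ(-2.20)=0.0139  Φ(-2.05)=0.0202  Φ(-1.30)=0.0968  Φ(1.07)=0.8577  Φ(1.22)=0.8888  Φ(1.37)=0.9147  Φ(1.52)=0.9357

Lower: z₀ + z₁ = -0.228 + (-1.645) = -1.873; 1 − a(z₀+z₁) = 1 − (0.015)(-1.873) = 1.0281; argument = -0.228 + (-1.873)/1.0281 = -2.0498 → -2.05.
α₁ = Φ(-2.05) = 0.0202; rank = round(200 × 0.0202) = 4; θ*₍4₎ = 193.9.
Upper: z₀ + z₂ = 1.417; 1 − a(z₀+z₂) = 0.9787; argument = 1.2198 → 1.22; α₂ = 0.8888; rank = 178; θ*₍178₎ = 207.2.

(193.9, 207.2)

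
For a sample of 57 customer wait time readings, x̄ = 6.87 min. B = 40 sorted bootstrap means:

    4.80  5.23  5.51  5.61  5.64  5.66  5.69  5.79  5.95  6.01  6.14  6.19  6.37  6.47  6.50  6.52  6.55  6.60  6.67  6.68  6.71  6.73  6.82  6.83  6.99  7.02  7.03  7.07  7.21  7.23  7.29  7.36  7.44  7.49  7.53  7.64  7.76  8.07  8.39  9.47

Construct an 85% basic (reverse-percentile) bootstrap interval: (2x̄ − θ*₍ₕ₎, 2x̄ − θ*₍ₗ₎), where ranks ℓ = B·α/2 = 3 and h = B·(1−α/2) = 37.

(5.98, 8.23)

Percentile endpoints at ranks 3 and 37: θ*₍3₎ = 5.51, θ*₍37₎ = 7.76.
Basic interval reflects these around x̄:
  lower = 2 × 6.87 − 7.76 = 5.98
  upper = 2 × 6.87 − 5.51 = 8.23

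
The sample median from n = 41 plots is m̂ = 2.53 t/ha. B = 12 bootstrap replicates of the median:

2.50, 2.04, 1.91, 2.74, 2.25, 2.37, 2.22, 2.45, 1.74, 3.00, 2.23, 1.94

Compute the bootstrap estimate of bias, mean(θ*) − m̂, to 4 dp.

mean(θ*) = (2.50 + 2.04 + 1.91 + 2.74 + 2.25 + 2.37 + 2.22 + 2.45 + 1.74 + 3.00 + 2.23 + 1.94) / 12 = 2.28250
bias = 2.28250 − 2.53

bias = −0.2475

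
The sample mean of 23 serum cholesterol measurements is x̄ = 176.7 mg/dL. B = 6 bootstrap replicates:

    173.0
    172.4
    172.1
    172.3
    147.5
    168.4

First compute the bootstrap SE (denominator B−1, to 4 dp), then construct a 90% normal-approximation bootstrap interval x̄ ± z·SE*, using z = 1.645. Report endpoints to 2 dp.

Mean of replicates = 167.6167; sum of squared deviations = 499.1883; SE* = √(499.1883/5) = 9.9919
Margin = 1.645 × 9.9919 = 16.437
Interval: 176.7 ± 16.437

(160.26, 193.14)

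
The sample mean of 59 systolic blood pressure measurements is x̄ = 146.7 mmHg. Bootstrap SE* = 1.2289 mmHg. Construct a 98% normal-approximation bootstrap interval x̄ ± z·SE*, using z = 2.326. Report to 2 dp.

(143.84, 149.56)

Margin = 2.326 × 1.2289 = 2.858
Interval: 146.7 ± 2.858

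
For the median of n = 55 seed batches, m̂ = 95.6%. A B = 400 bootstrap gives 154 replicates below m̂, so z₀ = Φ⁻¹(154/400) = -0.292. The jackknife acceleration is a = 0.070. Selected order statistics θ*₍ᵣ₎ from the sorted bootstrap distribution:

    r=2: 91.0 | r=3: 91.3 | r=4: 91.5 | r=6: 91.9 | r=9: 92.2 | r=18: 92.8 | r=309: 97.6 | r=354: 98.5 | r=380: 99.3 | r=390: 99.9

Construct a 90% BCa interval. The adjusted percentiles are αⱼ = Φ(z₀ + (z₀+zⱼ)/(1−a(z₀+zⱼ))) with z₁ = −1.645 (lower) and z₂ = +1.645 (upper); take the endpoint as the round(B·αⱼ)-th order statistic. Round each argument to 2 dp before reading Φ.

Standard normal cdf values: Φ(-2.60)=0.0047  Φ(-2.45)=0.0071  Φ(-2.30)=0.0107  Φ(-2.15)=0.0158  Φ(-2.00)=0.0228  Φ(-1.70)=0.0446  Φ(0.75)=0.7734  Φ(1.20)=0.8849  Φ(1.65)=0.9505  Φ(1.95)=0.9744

(92.2, 98.5)

Lower: z₀ + z₁ = -0.292 + (-1.645) = -1.937; 1 − a(z₀+z₁) = 1 − (0.070)(-1.937) = 1.1356; argument = -0.292 + (-1.937)/1.1356 = -1.9977 → -2.00.
α₁ = Φ(-2.00) = 0.0228; rank = round(400 × 0.0228) = 9; θ*₍9₎ = 92.2.
Upper: z₀ + z₂ = 1.353; 1 − a(z₀+z₂) = 0.9053; argument = 1.2025 → 1.20; α₂ = 0.8849; rank = 354; θ*₍354₎ = 98.5.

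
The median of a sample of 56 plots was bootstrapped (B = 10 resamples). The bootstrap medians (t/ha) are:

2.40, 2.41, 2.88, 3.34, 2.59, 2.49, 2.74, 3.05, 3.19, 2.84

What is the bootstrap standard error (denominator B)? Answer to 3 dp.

Bootstrap SE is the standard deviation of the 10 replicate medians.
Mean of replicates: (2.40 + 2.41 + 2.88 + 3.34 + 2.59 + 2.49 + 2.74 + 3.05 + 3.19 + 2.84) / 10 = 27.9300 / 10 = 2.7930
Sum of squared deviations: (−0.3930)² + (−0.3830)² + (+0.0870)² + (+0.5470)² + (−0.2030)² + (−0.3030)² + (−0.0530)² + (+0.2570)² + (+0.3970)² + (+0.0470)² = 0.9696
Variance = 0.9696 / 10 = 0.0970
SE* = √0.0970

SE* = 0.311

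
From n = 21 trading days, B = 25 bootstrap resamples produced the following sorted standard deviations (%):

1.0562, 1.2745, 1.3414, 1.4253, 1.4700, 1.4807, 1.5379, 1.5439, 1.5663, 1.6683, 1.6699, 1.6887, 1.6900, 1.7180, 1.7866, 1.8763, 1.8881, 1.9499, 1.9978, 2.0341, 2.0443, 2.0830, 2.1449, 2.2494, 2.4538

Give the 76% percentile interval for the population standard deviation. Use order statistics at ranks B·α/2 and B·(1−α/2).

(1.3414, 2.0830)

α = 0.24; lower rank = 25 × 0.120 = 3; upper rank = 25 × 0.880 = 22.
The 3rd smallest replicate is 1.3414; the 22nd is 2.0830.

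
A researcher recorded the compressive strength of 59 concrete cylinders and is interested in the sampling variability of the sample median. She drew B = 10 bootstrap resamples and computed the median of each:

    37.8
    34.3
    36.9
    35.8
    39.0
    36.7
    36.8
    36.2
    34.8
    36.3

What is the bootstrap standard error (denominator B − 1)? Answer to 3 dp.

Bootstrap SE is the standard deviation of the 10 replicate medians.
Mean of replicates: (37.8 + 34.3 + 36.9 + 35.8 + 39.0 + 36.7 + 36.8 + 36.2 + 34.8 + 36.3) / 10 = 364.6000 / 10 = 36.4600
Sum of squared deviations: (+1.3400)² + (−2.1600)² + (+0.4400)² + (−0.6600)² + (+2.5400)² + (+0.2400)² + (+0.3400)² + (−0.2600)² + (−1.6600)² + (−0.1600)² = 16.5640
Variance = 16.5640 / 9 = 1.8404
SE* = √1.8404

SE* = 1.357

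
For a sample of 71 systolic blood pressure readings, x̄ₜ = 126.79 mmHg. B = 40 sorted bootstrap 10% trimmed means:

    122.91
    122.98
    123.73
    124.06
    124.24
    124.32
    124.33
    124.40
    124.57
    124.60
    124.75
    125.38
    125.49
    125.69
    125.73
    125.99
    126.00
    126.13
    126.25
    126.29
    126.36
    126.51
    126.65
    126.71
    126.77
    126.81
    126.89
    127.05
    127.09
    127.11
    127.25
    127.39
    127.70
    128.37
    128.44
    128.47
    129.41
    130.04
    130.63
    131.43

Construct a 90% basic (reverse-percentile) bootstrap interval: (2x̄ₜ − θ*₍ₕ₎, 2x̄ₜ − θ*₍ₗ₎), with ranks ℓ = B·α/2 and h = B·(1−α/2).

Percentile endpoints at ranks 2 and 38: θ*₍2₎ = 122.98, θ*₍38₎ = 130.04.
Basic interval reflects these around x̄ₜ:
  lower = 2 × 126.79 − 130.04 = 123.54
  upper = 2 × 126.79 − 122.98 = 130.60

(123.54, 130.60)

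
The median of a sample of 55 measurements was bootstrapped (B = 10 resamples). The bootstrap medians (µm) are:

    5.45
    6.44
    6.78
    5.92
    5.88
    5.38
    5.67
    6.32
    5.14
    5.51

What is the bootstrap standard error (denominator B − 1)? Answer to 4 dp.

SE* = 0.5242

Bootstrap SE is the standard deviation of the 10 replicate medians.
Mean of replicates: (5.45 + 6.44 + 6.78 + 5.92 + 5.88 + 5.38 + 5.67 + 6.32 + 5.14 + 5.51) / 10 = 58.49000 / 10 = 5.84900
Sum of squared deviations: (−0.39900)² + (+0.59100)² + (+0.93100)² + (+0.07100)² + (+0.03100)² + (−0.46900)² + (−0.17900)² + (+0.47100)² + (−0.70900)² + (−0.33900)² = 2.47269
Variance = 2.47269 / 9 = 0.27474
SE* = √0.27474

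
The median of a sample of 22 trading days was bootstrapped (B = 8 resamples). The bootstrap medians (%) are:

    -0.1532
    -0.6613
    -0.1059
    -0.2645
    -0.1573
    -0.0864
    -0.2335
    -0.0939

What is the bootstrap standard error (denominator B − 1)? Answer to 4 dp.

SE* = 0.1898

Bootstrap SE is the standard deviation of the 8 replicate medians.
Mean of replicates: ((-0.1532) + (-0.6613) + (-0.1059) + (-0.2645) + (-0.1573) + (-0.0864) + (-0.2335) + (-0.0939)) / 8 = -1.75600 / 8 = -0.21950
Sum of squared deviations: (+0.06630)² + (−0.44180)² + (+0.11360)² + (−0.04500)² + (+0.06220)² + (+0.13310)² + (−0.01400)² + (+0.12560)² = 0.25207
Variance = 0.25207 / 7 = 0.03601
SE* = √0.03601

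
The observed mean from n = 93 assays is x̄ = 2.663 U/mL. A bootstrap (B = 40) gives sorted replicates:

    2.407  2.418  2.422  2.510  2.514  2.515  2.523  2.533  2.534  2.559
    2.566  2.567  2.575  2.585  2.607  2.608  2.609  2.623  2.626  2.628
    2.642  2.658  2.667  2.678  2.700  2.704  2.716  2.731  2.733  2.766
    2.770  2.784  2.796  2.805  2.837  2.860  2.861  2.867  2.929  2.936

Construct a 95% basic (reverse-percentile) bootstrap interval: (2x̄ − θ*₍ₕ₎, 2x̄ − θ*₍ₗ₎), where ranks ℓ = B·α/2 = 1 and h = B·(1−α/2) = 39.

Percentile endpoints at ranks 1 and 39: θ*₍1₎ = 2.407, θ*₍39₎ = 2.929.
Basic interval reflects these around x̄:
  lower = 2 × 2.663 − 2.929 = 2.397
  upper = 2 × 2.663 − 2.407 = 2.919

(2.397, 2.919)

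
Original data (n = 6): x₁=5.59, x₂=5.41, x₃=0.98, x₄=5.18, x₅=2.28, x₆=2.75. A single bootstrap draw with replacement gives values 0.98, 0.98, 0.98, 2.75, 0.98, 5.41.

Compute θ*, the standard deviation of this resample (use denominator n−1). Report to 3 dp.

θ* = 1.808

Mean = 2.0133; sum of squared deviations = 16.3511
s² = 16.3511 / 5 = 3.2702
s = √3.2702 = 1.808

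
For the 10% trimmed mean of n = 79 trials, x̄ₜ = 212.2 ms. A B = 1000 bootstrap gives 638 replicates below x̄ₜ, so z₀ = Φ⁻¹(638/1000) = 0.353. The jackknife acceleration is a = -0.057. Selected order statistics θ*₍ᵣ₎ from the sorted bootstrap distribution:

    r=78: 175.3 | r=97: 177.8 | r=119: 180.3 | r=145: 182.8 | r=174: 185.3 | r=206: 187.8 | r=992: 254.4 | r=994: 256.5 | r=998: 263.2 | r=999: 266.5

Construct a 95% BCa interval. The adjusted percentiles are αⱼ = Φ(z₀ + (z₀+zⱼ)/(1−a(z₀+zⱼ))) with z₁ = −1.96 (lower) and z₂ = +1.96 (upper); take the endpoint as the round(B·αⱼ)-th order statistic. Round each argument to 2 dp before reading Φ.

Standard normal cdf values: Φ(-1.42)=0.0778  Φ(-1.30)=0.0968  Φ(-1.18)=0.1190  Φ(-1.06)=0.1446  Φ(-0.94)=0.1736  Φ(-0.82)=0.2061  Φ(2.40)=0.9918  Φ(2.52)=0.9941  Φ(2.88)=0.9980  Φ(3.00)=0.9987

Lower: z₀ + z₁ = 0.353 + (-1.960) = -1.607; 1 − a(z₀+z₁) = 1 − (-0.057)(-1.607) = 0.9084; argument = 0.353 + (-1.607)/0.9084 = -1.4160 → -1.42.
α₁ = Φ(-1.42) = 0.0778; rank = round(1000 × 0.0778) = 78; θ*₍78₎ = 175.3.
Upper: z₀ + z₂ = 2.313; 1 − a(z₀+z₂) = 1.1318; argument = 2.3966 → 2.40; α₂ = 0.9918; rank = 992; θ*₍992₎ = 254.4.

(175.3, 254.4)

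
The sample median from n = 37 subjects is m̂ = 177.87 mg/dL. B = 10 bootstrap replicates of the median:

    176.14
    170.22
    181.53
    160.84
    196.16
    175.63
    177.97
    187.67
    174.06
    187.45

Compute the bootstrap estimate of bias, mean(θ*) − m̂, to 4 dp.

bias = +0.8970

mean(θ*) = (176.14 + 170.22 + 181.53 + 160.84 + 196.16 + 175.63 + 177.97 + 187.67 + 174.06 + 187.45) / 10 = 178.76700
bias = 178.76700 − 177.87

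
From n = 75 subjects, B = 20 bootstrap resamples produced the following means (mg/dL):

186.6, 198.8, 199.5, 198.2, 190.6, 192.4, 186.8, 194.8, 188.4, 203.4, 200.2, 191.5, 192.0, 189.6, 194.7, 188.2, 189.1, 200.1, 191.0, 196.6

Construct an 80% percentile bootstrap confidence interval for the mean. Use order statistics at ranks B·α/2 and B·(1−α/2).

Sorted replicates: 186.6, 186.8, 188.2, 188.4, 189.1, 189.6, 190.6, 191.0, 191.5, 192.0, 192.4, 194.7, 194.8, 196.6, 198.2, 198.8, 199.5, 200.1, 200.2, 203.4
α = 0.20; lower rank = 20 × 0.100 = 2; upper rank = 20 × 0.900 = 18.
The 2nd smallest replicate is 186.8; the 18th is 200.1.

(186.8, 200.1)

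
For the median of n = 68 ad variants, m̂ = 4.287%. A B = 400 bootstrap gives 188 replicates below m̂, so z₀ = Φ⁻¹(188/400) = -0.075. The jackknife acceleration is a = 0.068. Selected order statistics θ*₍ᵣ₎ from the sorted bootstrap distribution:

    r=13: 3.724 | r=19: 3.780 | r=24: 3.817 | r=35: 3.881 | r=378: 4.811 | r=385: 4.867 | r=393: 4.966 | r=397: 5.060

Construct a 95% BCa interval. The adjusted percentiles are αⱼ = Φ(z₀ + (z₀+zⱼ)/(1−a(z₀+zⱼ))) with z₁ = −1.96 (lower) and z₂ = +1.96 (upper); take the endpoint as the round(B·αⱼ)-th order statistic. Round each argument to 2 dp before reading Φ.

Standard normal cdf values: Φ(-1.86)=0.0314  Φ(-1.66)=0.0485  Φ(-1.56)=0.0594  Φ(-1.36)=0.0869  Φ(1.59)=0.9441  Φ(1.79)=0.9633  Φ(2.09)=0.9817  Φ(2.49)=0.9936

(3.724, 4.966)

Lower: z₀ + z₁ = -0.075 + (-1.960) = -2.035; 1 − a(z₀+z₁) = 1 − (0.068)(-2.035) = 1.1384; argument = -0.075 + (-2.035)/1.1384 = -1.8626 → -1.86.
α₁ = Φ(-1.86) = 0.0314; rank = round(400 × 0.0314) = 13; θ*₍13₎ = 3.724.
Upper: z₀ + z₂ = 1.885; 1 − a(z₀+z₂) = 0.8718; argument = 2.0871 → 2.09; α₂ = 0.9817; rank = 393; θ*₍393₎ = 4.966.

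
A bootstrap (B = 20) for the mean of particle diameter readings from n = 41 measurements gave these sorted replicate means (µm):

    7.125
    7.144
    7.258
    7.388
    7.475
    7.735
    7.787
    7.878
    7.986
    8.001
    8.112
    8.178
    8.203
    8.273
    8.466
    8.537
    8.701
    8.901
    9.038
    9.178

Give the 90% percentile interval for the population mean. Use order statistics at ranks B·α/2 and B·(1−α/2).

(7.125, 9.038)

α = 0.10; lower rank = 20 × 0.050 = 1; upper rank = 20 × 0.950 = 19.
The 1st smallest replicate is 7.125; the 19th is 9.038.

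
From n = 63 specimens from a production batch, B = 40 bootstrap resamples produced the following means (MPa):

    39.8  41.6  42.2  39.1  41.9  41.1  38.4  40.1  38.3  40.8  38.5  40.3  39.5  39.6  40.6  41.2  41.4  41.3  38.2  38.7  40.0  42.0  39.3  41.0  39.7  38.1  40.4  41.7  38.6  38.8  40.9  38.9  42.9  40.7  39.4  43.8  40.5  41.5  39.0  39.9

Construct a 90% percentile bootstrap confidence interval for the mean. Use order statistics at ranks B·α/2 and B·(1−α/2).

(38.2, 42.2)

Sorted replicates: 38.1, 38.2, 38.3, 38.4, 38.5, 38.6, 38.7, 38.8, 38.9, 39.0, 39.1, 39.3, 39.4, 39.5, 39.6, 39.7, 39.8, 39.9, 40.0, 40.1, 40.3, 40.4, 40.5, 40.6, 40.7, 40.8, 40.9, 41.0, 41.1, 41.2, 41.3, 41.4, 41.5, 41.6, 41.7, 41.9, 42.0, 42.2, 42.9, 43.8
α = 0.10; lower rank = 40 × 0.050 = 2; upper rank = 40 × 0.950 = 38.
The 2nd smallest replicate is 38.2; the 38th is 42.2.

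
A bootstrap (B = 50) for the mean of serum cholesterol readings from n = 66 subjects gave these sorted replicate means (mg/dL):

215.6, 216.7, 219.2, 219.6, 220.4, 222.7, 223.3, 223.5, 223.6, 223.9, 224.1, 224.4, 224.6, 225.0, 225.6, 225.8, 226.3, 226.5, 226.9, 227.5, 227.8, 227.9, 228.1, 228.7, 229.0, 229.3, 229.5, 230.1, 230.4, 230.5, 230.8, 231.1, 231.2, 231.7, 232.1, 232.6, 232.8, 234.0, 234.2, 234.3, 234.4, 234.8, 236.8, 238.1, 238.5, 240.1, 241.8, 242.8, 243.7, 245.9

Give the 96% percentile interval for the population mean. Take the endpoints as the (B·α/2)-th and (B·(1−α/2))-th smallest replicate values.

α = 0.04; lower rank = 50 × 0.020 = 1; upper rank = 50 × 0.980 = 49.
The 1st smallest replicate is 215.6; the 49th is 243.7.

(215.6, 243.7)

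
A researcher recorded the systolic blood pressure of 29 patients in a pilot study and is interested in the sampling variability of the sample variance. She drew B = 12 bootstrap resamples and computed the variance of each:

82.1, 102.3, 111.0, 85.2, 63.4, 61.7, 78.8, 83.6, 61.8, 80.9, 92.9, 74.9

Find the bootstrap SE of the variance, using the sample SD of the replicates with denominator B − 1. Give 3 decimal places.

Bootstrap SE is the standard deviation of the 12 replicate variances.
Mean of replicates: (82.1 + 102.3 + 111.0 + 85.2 + 63.4 + 61.7 + 78.8 + 83.6 + 61.8 + 80.9 + 92.9 + 74.9) / 12 = 978.6000 / 12 = 81.5500
Sum of squared deviations: (+0.5500)² + (+20.7500)² + (+29.4500)² + (+3.6500)² + (−18.1500)² + (−19.8500)² + (−2.7500)² + (+2.0500)² + (−19.7500)² + (−0.6500)² + (+11.3500)² + (−6.6500)² = 2610.2300
Variance = 2610.2300 / 11 = 237.2936
SE* = √237.2936

SE* = 15.404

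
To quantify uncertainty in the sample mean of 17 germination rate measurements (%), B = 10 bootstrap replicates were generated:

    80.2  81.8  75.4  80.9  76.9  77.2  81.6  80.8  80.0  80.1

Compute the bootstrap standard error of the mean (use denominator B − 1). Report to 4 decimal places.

SE* = 2.1937

Bootstrap SE is the standard deviation of the 10 replicate means.
Mean of replicates: (80.2 + 81.8 + 75.4 + 80.9 + 76.9 + 77.2 + 81.6 + 80.8 + 80.0 + 80.1) / 10 = 794.90000 / 10 = 79.49000
Sum of squared deviations: (+0.71000)² + (+2.31000)² + (−4.09000)² + (+1.41000)² + (−2.59000)² + (−2.29000)² + (+2.11000)² + (+1.31000)² + (+0.51000)² + (+0.61000)² = 43.30900
Variance = 43.30900 / 9 = 4.81211
SE* = √4.81211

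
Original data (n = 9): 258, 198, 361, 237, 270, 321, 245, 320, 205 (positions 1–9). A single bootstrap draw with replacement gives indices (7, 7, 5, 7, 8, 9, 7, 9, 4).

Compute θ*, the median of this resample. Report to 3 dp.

Resample values: 245, 245, 270, 245, 320, 205, 245, 205, 237.
Sorted: 205, 205, 237, 245, 245, 245, 245, 270, 320
Median = middle value = 245.000

θ* = 245.000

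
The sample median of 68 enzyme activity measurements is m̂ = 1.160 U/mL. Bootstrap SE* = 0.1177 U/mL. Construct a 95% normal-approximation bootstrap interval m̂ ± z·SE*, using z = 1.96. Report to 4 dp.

Margin = 1.96 × 0.1177 = 0.23069
Interval: 1.160 ± 0.23069

(0.9293, 1.3907)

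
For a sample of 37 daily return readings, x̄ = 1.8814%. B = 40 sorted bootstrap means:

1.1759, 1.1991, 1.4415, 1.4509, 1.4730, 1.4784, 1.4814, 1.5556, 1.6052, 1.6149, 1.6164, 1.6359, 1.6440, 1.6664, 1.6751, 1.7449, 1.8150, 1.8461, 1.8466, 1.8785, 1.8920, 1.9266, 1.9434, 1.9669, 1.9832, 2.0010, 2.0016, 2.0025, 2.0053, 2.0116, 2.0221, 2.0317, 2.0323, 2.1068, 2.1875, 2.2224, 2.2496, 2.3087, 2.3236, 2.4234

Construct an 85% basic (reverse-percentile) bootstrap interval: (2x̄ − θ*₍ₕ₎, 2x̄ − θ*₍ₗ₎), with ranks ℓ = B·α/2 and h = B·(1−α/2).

Percentile endpoints at ranks 3 and 37: θ*₍3₎ = 1.4415, θ*₍37₎ = 2.2496.
Basic interval reflects these around x̄:
  lower = 2 × 1.8814 − 2.2496 = 1.5132
  upper = 2 × 1.8814 − 1.4415 = 2.3213

(1.5132, 2.3213)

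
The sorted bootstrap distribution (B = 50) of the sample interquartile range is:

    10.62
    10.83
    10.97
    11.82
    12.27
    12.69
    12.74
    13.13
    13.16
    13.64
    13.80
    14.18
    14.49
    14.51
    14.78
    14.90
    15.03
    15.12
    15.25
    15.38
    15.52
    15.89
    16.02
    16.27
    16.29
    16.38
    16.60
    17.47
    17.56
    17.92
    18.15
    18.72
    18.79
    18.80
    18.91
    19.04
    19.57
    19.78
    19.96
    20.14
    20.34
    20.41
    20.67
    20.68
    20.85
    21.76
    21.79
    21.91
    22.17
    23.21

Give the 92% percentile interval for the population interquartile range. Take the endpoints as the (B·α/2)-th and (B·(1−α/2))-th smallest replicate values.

(10.83, 21.91)

α = 0.08; lower rank = 50 × 0.040 = 2; upper rank = 50 × 0.960 = 48.
The 2nd smallest replicate is 10.83; the 48th is 21.91.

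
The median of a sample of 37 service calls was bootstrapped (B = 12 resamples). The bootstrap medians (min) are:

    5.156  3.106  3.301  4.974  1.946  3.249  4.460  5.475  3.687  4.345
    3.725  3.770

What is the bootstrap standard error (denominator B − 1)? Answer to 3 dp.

SE* = 1.002

Bootstrap SE is the standard deviation of the 12 replicate medians.
Mean of replicates: (5.156 + 3.106 + 3.301 + 4.974 + 1.946 + 3.249 + 4.460 + 5.475 + 3.687 + 4.345 + 3.725 + 3.770) / 12 = 47.1940 / 12 = 3.9328
Sum of squared deviations: (+1.2232)² + (−0.8268)² + (−0.6318)² + (+1.0412)² + (−1.9868)² + (−0.6838)² + (+0.5272)² + (+1.5422)² + (−0.2458)² + (+0.4122)² + (−0.2078)² + (−0.1628)² = 11.0344
Variance = 11.0344 / 11 = 1.0031
SE* = √1.0031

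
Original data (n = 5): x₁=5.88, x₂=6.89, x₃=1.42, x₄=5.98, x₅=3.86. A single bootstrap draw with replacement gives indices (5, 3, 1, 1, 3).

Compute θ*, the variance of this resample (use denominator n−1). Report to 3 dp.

Resample values: 3.86, 1.42, 5.88, 5.88, 1.42.
Mean = 3.6920; sum of squared deviations = 19.9269
s² = 19.9269 / 4 = 4.9817

θ* = 4.982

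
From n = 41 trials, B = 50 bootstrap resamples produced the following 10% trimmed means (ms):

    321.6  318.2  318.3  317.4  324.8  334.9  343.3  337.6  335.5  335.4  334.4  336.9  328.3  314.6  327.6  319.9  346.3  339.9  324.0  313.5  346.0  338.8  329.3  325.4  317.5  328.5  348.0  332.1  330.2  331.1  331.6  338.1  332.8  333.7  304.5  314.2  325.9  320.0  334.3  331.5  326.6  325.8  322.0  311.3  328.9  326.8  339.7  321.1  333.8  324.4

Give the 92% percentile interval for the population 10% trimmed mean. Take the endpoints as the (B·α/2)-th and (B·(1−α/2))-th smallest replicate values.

(311.3, 346.0)

Sorted replicates: 304.5, 311.3, 313.5, 314.2, 314.6, 317.4, 317.5, 318.2, 318.3, 319.9, 320.0, 321.1, 321.6, 322.0, 324.0, 324.4, 324.8, 325.4, 325.8, 325.9, 326.6, 326.8, 327.6, 328.3, 328.5, 328.9, 329.3, 330.2, 331.1, 331.5, 331.6, 332.1, 332.8, 333.7, 333.8, 334.3, 334.4, 334.9, 335.4, 335.5, 336.9, 337.6, 338.1, 338.8, 339.7, 339.9, 343.3, 346.0, 346.3, 348.0
α = 0.08; lower rank = 50 × 0.040 = 2; upper rank = 50 × 0.960 = 48.
The 2nd smallest replicate is 311.3; the 48th is 346.0.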